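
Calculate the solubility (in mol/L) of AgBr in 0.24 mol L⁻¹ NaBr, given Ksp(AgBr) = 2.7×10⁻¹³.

1.1×10⁻¹² M

AgBr(s) ⇌ Ag⁺(aq) + Br⁻(aq)
With Br⁻ already at 0.24 mol L⁻¹ and s small, take [Br⁻] ≈ 0.24 mol L⁻¹ and [Ag⁺] = s.
Ksp = [Ag⁺][Br⁻] = s(0.24)
s = 2.7×10⁻¹³ / (0.24) = 1.1×10⁻¹²
s = 1.1×10⁻¹² mol L⁻¹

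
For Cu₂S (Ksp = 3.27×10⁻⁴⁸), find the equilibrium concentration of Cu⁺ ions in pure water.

1.87×10⁻¹⁶ M

Cu₂S(s) ⇌ 2 Cu⁺(aq) + S²⁻(aq)
Call the molar solubility s, so that [Cu⁺] = 2s and [S²⁻] = s.
Ksp = [Cu⁺]^2[S²⁻] = (2s)^2 · s = 4s^3 = 3.27×10⁻⁴⁸
s = 9.35×10⁻¹⁷ mol L⁻¹
[Cu⁺] = 2s = 1.87×10⁻¹⁶ mol L⁻¹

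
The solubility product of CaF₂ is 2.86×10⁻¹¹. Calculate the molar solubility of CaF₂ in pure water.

CaF₂(s) ⇌ Ca²⁺(aq) + 2 F⁻(aq)
For each mole of CaF₂ that dissolves per liter, [Ca²⁺] = s and [F⁻] = 2s; let s denote this solubility.
Ksp = [Ca²⁺][F⁻]^2 = s · (2s)^2 = 4s^3
4s^3 = 2.86×10⁻¹¹  ⇒  s^3 = 7.15×10⁻¹²
Taking the 3rd root, s = 1.93×10⁻⁴ mol/L.

1.93×10⁻⁴ M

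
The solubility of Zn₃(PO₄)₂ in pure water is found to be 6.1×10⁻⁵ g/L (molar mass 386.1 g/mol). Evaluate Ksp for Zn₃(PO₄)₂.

Molar solubility s = (6.1×10⁻⁵ g/L) / (386.1 g/mol) = 1.580×10⁻⁷ mol/L
Zn₃(PO₄)₂(s) ⇌ 3 Zn²⁺(aq) + 2 PO₄³⁻(aq)
If s mol/L of Zn₃(PO₄)₂ dissolves, [Zn²⁺] = 3s and [PO₄³⁻] = 2s.
Ksp = [Zn²⁺]^3[PO₄³⁻]^2 = (3s)^3 · (2s)^2 = 108s^5
Ksp = 108 × (1.580×10⁻⁷)^5 = 1.1×10⁻³²

Ksp = 1.1×10⁻³²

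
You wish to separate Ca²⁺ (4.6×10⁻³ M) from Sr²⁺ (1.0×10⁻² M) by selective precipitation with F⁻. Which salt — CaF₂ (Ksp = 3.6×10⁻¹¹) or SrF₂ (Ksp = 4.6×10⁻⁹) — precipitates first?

The threshold for precipitation is Q = Ksp.
For CaF₂: [F⁻] = (Ksp/[Ca²⁺])^(1/2) = 8.8×10⁻⁵ M
For SrF₂: [F⁻] = (Ksp/[Sr²⁺])^(1/2) = 6.8×10⁻⁴ M
The smaller threshold [F⁻] is reached first, so CaF₂ precipitates first.

CaF₂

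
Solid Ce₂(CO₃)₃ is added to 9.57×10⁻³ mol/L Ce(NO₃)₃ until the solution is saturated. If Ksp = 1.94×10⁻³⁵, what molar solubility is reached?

Ce₂(CO₃)₃(s) ⇌ 2 Ce³⁺(aq) + 3 CO₃²⁻(aq)
With Ce³⁺ already at 9.57×10⁻³ mol/L and s small, take [Ce³⁺] ≈ 9.57×10⁻³ mol/L and [CO₃²⁻] = 3s.
Ksp = [Ce³⁺]^2[CO₃²⁻]^3 = (9.57×10⁻³)^2(3s)^3
(3s)^3 = 1.94×10⁻³⁵ / (9.57×10⁻³)^2 = 2.12×10⁻³¹
s = 1.99×10⁻¹¹ mol/L

1.99×10⁻¹¹ M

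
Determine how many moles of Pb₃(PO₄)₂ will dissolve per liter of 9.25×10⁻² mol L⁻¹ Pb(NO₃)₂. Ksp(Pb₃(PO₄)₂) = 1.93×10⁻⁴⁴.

Pb₃(PO₄)₂(s) ⇌ 3 Pb²⁺(aq) + 2 PO₄³⁻(aq)
Pb²⁺ is already present at 9.25×10⁻² mol L⁻¹. If s mol/L of Pb₃(PO₄)₂ dissolves, [PO₄³⁻] = 2s while [Pb²⁺] ≈ 9.25×10⁻² mol L⁻¹.
Ksp = [Pb²⁺]^3[PO₄³⁻]^2 = (9.25×10⁻²)^3(2s)^2
(2s)^2 = 1.93×10⁻⁴⁴ / (9.25×10⁻²)^3 = 2.44×10⁻⁴¹
s = 2.47×10⁻²¹ mol L⁻¹

2.47×10⁻²¹ M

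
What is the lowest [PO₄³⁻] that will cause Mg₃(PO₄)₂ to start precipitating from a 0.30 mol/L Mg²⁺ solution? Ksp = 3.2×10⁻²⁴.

Precipitation of each salt begins when its ion product equals Ksp.
Mg₃(PO₄)₂(s) ⇌ 3 Mg²⁺(aq) + 2 PO₄³⁻(aq)
Ksp = [Mg²⁺]^3[PO₄³⁻]^2 = [PO₄³⁻]^2(0.30)^3
[PO₄³⁻]^2 = 3.2×10⁻²⁴ / (0.30)^3 = 1.2×10⁻²²
[PO₄³⁻] = 1.1×10⁻¹¹ mol/L

1.1×10⁻¹¹ M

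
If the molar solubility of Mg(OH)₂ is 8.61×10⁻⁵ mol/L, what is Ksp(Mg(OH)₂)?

Mg(OH)₂(s) ⇌ Mg²⁺(aq) + 2 OH⁻(aq)
If s mol/L of Mg(OH)₂ dissolves, [Mg²⁺] = s and [OH⁻] = 2s.
Ksp = [Mg²⁺][OH⁻]^2 = s · (2s)^2 = 4s^3
Ksp = 4 × (8.61×10⁻⁵)^3 = 2.55×10⁻¹²

Ksp = 2.55×10⁻¹²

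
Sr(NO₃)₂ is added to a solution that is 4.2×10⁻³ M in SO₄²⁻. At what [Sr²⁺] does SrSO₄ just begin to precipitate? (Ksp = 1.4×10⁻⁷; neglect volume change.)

The threshold for precipitation is Q = Ksp.
SrSO₄(s) ⇌ Sr²⁺(aq) + SO₄²⁻(aq)
Ksp = [Sr²⁺][SO₄²⁻] = [Sr²⁺](4.2×10⁻³)
[Sr²⁺] = 1.4×10⁻⁷ / (4.2×10⁻³) = 3.3×10⁻⁵
[Sr²⁺] = 3.3×10⁻⁵ M

3.3×10⁻⁵ M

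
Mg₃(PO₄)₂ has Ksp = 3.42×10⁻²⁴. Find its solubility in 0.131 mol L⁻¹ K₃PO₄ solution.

1.95×10⁻⁸ M

Mg₃(PO₄)₂(s) ⇌ 3 Mg²⁺(aq) + 2 PO₄³⁻(aq)
The solution already contains PO₄³⁻ at 0.131 mol L⁻¹. Let s be the molar solubility of Mg₃(PO₄)₂.
[PO₄³⁻] ≈ 0.131 mol L⁻¹ (common ion dominates); [Mg²⁺] = 3s.
Ksp = [Mg²⁺]^3[PO₄³⁻]^2 = (3s)^3(0.131)^2
(3s)^3 = 3.42×10⁻²⁴ / (0.131)^2 = 1.99×10⁻²²
s = 1.95×10⁻⁸ mol L⁻¹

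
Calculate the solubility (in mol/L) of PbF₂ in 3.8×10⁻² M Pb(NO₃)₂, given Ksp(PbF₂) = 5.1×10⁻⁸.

PbF₂(s) ⇌ Pb²⁺(aq) + 2 F⁻(aq)
Let s be the solubility of PbF₂ here. The common ion gives [Pb²⁺] ≈ 3.8×10⁻² M, and [F⁻] = 2s.
Ksp = [Pb²⁺][F⁻]^2 = (3.8×10⁻²)(2s)^2
(2s)^2 = 5.1×10⁻⁸ / (3.8×10⁻²) = 1.3×10⁻⁶
s = 5.8×10⁻⁴ M

5.8×10⁻⁴ M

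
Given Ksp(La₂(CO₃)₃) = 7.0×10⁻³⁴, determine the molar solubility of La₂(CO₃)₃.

La₂(CO₃)₃(s) ⇌ 2 La³⁺(aq) + 3 CO₃²⁻(aq)
With molar solubility s: [La³⁺] = 2s, [CO₃²⁻] = 3s.
Ksp = [La³⁺]^2[CO₃²⁻]^3 = (2s)^2 · (3s)^3 = 108s^5
108s^5 = 7.0×10⁻³⁴  ⇒  s^5 = 6.5×10⁻³⁶
Taking the 5th root, s = 9.2×10⁻⁸ M.

9.2×10⁻⁸ M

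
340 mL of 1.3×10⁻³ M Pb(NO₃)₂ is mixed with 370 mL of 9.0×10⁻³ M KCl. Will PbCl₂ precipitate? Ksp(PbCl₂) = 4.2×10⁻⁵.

The combined volume is 710 mL.
[Pb²⁺] = (1.3×10⁻³)(340)/710 = 6.2×10⁻⁴ M
[Cl⁻] = (9.0×10⁻³)(370)/710 = 4.7×10⁻³ M
Q = [Pb²⁺][Cl⁻]^2 = 1.4×10⁻⁸
Q < Ksp (1.4×10⁻⁸ vs 4.2×10⁻⁵); the solution remains unsaturated and no precipitate forms.

No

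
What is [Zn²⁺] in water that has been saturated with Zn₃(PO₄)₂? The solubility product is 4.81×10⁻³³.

Zn₃(PO₄)₂(s) ⇌ 3 Zn²⁺(aq) + 2 PO₄³⁻(aq)
Let s be the molar solubility. Then [Zn²⁺] = 3s and [PO₄³⁻] = 2s.
Ksp = [Zn²⁺]^3[PO₄³⁻]^2 = (3s)^3 · (2s)^2 = 108s^5 = 4.81×10⁻³³
s = 1.35×10⁻⁷ M
[Zn²⁺] = 3s = 4.04×10⁻⁷ M

4.04×10⁻⁷ M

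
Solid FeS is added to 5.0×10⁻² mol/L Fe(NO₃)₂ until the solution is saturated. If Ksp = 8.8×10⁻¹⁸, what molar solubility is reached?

1.8×10⁻¹⁶ M

FeS(s) ⇌ Fe²⁺(aq) + S²⁻(aq)
With Fe²⁺ already at 5.0×10⁻² mol/L and s small, take [Fe²⁺] ≈ 5.0×10⁻² mol/L and [S²⁻] = s.
Ksp = [Fe²⁺][S²⁻] = (5.0×10⁻²)s
s = 8.8×10⁻¹⁸ / (5.0×10⁻²) = 1.8×10⁻¹⁶
s = 1.8×10⁻¹⁶ mol/L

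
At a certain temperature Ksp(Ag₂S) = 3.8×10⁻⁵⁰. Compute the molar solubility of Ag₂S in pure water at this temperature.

Ag₂S(s) ⇌ 2 Ag⁺(aq) + S²⁻(aq)
For each mole of Ag₂S that dissolves per liter, [Ag⁺] = 2s and [S²⁻] = s; let s denote this solubility.
Ksp = [Ag⁺]^2[S²⁻] = (2s)^2 · s = 4s^3
4s^3 = 3.8×10⁻⁵⁰  ⇒  s^3 = 9.5×10⁻⁵¹
s = 2.1×10⁻¹⁷ mol L⁻¹

2.1×10⁻¹⁷ M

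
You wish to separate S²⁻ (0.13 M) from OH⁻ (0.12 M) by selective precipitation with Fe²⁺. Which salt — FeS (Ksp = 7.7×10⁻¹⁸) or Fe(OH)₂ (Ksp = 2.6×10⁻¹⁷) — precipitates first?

Each salt precipitates once Q = Ksp for that salt.
For FeS: [Fe²⁺] = (Ksp/[S²⁻]) = 5.9×10⁻¹⁷ M
For Fe(OH)₂: [Fe²⁺] = (Ksp/[OH⁻]^2) = 1.8×10⁻¹⁵ M
The smaller threshold [Fe²⁺] is reached first, so FeS precipitates first.

FeS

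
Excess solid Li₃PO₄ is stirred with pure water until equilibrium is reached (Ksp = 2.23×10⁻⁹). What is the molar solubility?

3.01×10⁻³ M

Li₃PO₄(s) ⇌ 3 Li⁺(aq) + PO₄³⁻(aq)
With molar solubility s: [Li⁺] = 3s, [PO₄³⁻] = s.
Ksp = [Li⁺]^3[PO₄³⁻] = (3s)^3 · s = 27s^4
27s^4 = 2.23×10⁻⁹  ⇒  s^4 = 8.26×10⁻¹¹
s = 3.01×10⁻³ mol L⁻¹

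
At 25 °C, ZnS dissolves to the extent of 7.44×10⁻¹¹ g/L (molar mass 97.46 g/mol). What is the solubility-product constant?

Ksp = 5.83×10⁻²⁵

Molar solubility s = (7.44×10⁻¹¹ g/L) / (97.46 g/mol) = 7.6339×10⁻¹³ mol/L
ZnS(s) ⇌ Zn²⁺(aq) + S²⁻(aq)
For each mole of ZnS that dissolves per liter, [Zn²⁺] = s and [S²⁻] = s; let s denote this solubility.
Ksp = [Zn²⁺][S²⁻] = s · s = s^2
Ksp = (7.6339×10⁻¹³)^2 = 5.83×10⁻²⁵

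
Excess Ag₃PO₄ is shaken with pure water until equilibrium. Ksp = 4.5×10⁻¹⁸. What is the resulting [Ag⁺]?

6.1×10⁻⁵ M

Ag₃PO₄(s) ⇌ 3 Ag⁺(aq) + PO₄³⁻(aq)
If s mol/L of Ag₃PO₄ dissolves, [Ag⁺] = 3s and [PO₄³⁻] = s.
Ksp = [Ag⁺]^3[PO₄³⁻] = (3s)^3 · s = 27s^4 = 4.5×10⁻¹⁸
s = 2.0×10⁻⁵ M
[Ag⁺] = 3s = 6.1×10⁻⁵ M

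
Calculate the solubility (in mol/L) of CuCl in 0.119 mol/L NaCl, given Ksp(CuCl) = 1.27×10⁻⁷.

1.07×10⁻⁶ M

CuCl(s) ⇌ Cu⁺(aq) + Cl⁻(aq)
Cl⁻ is already present at 0.119 mol/L. If s mol/L of CuCl dissolves, [Cu⁺] = s while [Cl⁻] ≈ 0.119 mol/L.
Ksp = [Cu⁺][Cl⁻] = s(0.119)
s = 1.27×10⁻⁷ / (0.119) = 1.07×10⁻⁶
s = 1.07×10⁻⁶ mol/L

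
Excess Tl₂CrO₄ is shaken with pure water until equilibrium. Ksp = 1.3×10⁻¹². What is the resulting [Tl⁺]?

1.4×10⁻⁴ M

Tl₂CrO₄(s) ⇌ 2 Tl⁺(aq) + CrO₄²⁻(aq)
With molar solubility s: [Tl⁺] = 2s, [CrO₄²⁻] = s.
Ksp = [Tl⁺]^2[CrO₄²⁻] = (2s)^2 · s = 4s^3 = 1.3×10⁻¹²
s = 6.9×10⁻⁵ M
[Tl⁺] = 2s = 1.4×10⁻⁴ M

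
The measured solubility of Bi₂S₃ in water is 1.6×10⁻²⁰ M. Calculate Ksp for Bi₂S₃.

Bi₂S₃(s) ⇌ 2 Bi³⁺(aq) + 3 S²⁻(aq)
If s mol/L of Bi₂S₃ dissolves, [Bi³⁺] = 2s and [S²⁻] = 3s.
Ksp = [Bi³⁺]^2[S²⁻]^3 = (2s)^2 · (3s)^3 = 108s^5
Ksp = 108 × (1.6×10⁻²⁰)^5 = 1.1×10⁻⁹⁷

Ksp = 1.1×10⁻⁹⁷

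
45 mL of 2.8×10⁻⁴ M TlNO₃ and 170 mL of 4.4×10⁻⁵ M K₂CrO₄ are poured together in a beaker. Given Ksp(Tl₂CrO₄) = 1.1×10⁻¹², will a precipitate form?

No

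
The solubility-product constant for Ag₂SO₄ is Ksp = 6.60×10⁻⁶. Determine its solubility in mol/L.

1.18×10⁻² M

Ag₂SO₄(s) ⇌ 2 Ag⁺(aq) + SO₄²⁻(aq)
Call the molar solubility s, so that [Ag⁺] = 2s and [SO₄²⁻] = s.
Ksp = [Ag⁺]^2[SO₄²⁻] = (2s)^2 · s = 4s^3
4s^3 = 6.60×10⁻⁶  ⇒  s^3 = 1.65×10⁻⁶
s = 1.18×10⁻² mol L⁻¹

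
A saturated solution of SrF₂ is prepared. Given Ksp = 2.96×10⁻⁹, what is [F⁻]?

1.81×10⁻³ M

SrF₂(s) ⇌ Sr²⁺(aq) + 2 F⁻(aq)
With molar solubility s: [Sr²⁺] = s, [F⁻] = 2s.
Ksp = [Sr²⁺][F⁻]^2 = s · (2s)^2 = 4s^3 = 2.96×10⁻⁹
s = 9.05×10⁻⁴ mol/L
[F⁻] = 2s = 1.81×10⁻³ mol/L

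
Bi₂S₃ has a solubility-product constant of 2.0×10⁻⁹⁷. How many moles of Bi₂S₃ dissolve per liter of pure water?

1.8×10⁻²⁰ M

Bi₂S₃(s) ⇌ 2 Bi³⁺(aq) + 3 S²⁻(aq)
Call the molar solubility s, so that [Bi³⁺] = 2s and [S²⁻] = 3s.
Ksp = [Bi³⁺]^2[S²⁻]^3 = (2s)^2 · (3s)^3 = 108s^5
108s^5 = 2.0×10⁻⁹⁷  ⇒  s^5 = 1.9×10⁻⁹⁹
s = 1.8×10⁻²⁰ mol/L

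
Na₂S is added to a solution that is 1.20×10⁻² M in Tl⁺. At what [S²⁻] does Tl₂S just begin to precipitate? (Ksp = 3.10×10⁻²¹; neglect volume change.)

The threshold for precipitation is Q = Ksp.
Tl₂S(s) ⇌ 2 Tl⁺(aq) + S²⁻(aq)
Ksp = [Tl⁺]^2[S²⁻] = [S²⁻](1.20×10⁻²)^2
[S²⁻] = 3.10×10⁻²¹ / (1.20×10⁻²)^2 = 2.15×10⁻¹⁷
[S²⁻] = 2.15×10⁻¹⁷ M

2.15×10⁻¹⁷ M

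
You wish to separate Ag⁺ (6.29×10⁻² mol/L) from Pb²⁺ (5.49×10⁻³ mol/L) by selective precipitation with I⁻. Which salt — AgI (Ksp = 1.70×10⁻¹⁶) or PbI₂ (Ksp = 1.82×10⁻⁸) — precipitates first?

The threshold for precipitation is Q = Ksp.
For AgI: [I⁻] = (Ksp/[Ag⁺]) = 2.70×10⁻¹⁵ mol/L
For PbI₂: [I⁻] = (Ksp/[Pb²⁺])^(1/2) = 1.82×10⁻³ mol/L
The smaller threshold [I⁻] is reached first, so AgI precipitates first.

AgI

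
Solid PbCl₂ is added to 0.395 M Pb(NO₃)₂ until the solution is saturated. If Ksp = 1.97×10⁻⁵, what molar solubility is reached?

3.53×10⁻³ M

PbCl₂(s) ⇌ Pb²⁺(aq) + 2 Cl⁻(aq)
Let s be the solubility of PbCl₂ here. The common ion gives [Pb²⁺] ≈ 0.395 M, and [Cl⁻] = 2s.
Ksp = [Pb²⁺][Cl⁻]^2 = (0.395)(2s)^2
(2s)^2 = 1.97×10⁻⁵ / (0.395) = 4.99×10⁻⁵
s = 3.53×10⁻³ M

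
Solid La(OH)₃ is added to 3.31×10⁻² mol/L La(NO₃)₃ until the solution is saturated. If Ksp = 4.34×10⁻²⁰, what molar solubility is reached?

3.65×10⁻⁷ M

La(OH)₃(s) ⇌ La³⁺(aq) + 3 OH⁻(aq)
La³⁺ is already present at 3.31×10⁻² mol/L. If s mol/L of La(OH)₃ dissolves, [OH⁻] = 3s while [La³⁺] ≈ 3.31×10⁻² mol/L.
Ksp = [La³⁺][OH⁻]^3 = (3.31×10⁻²)(3s)^3
(3s)^3 = 4.34×10⁻²⁰ / (3.31×10⁻²) = 1.31×10⁻¹⁸
s = 3.65×10⁻⁷ mol/L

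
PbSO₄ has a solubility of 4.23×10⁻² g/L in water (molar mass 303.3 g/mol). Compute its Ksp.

Convert to molarity: s = 4.23×10⁻² / 303.3 = 1.3947×10⁻⁴ mol/L
PbSO₄(s) ⇌ Pb²⁺(aq) + SO₄²⁻(aq)
With molar solubility s: [Pb²⁺] = s, [SO₄²⁻] = s.
Ksp = [Pb²⁺][SO₄²⁻] = s · s = s^2
Ksp = (1.3947×10⁻⁴)^2 = 1.95×10⁻⁸

Ksp = 1.95×10⁻⁸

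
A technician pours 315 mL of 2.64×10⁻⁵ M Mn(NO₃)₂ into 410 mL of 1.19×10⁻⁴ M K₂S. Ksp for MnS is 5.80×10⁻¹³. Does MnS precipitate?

Yes

The combined volume is 725 mL.
[Mn²⁺] = (2.64×10⁻⁵)(315)/725 = 1.15×10⁻⁵ M
[S²⁻] = (1.19×10⁻⁴)(410)/725 = 6.73×10⁻⁵ M
Q = [Mn²⁺][S²⁻] = 7.72×10⁻¹⁰
Q = 7.72×10⁻¹⁰ > Ksp = 5.80×10⁻¹³, so the solution is supersaturated and MnS precipitates.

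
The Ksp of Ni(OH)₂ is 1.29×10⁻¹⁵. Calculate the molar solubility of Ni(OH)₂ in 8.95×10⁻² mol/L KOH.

Ni(OH)₂(s) ⇌ Ni²⁺(aq) + 2 OH⁻(aq)
OH⁻ is already present at 8.95×10⁻² mol/L. If s mol/L of Ni(OH)₂ dissolves, [Ni²⁺] = s while [OH⁻] ≈ 8.95×10⁻² mol/L.
Ksp = [Ni²⁺][OH⁻]^2 = s(8.95×10⁻²)^2
s = 1.29×10⁻¹⁵ / (8.95×10⁻²)^2 = 1.61×10⁻¹³
s = 1.61×10⁻¹³ mol/L

1.61×10⁻¹³ M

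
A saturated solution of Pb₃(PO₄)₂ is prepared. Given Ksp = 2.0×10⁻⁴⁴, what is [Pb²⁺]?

2.1×10⁻⁹ M

Pb₃(PO₄)₂(s) ⇌ 3 Pb²⁺(aq) + 2 PO₄³⁻(aq)
Call the molar solubility s, so that [Pb²⁺] = 3s and [PO₄³⁻] = 2s.
Ksp = [Pb²⁺]^3[PO₄³⁻]^2 = (3s)^3 · (2s)^2 = 108s^5 = 2.0×10⁻⁴⁴
s = 7.1×10⁻¹⁰ M
[Pb²⁺] = 3s = 2.1×10⁻⁹ M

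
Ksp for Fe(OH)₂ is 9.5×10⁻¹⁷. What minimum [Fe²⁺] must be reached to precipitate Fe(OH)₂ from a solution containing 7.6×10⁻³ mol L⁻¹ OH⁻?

A salt starts to precipitate once the ion product Q reaches its Ksp.
Fe(OH)₂(s) ⇌ Fe²⁺(aq) + 2 OH⁻(aq)
Ksp = [Fe²⁺][OH⁻]^2 = [Fe²⁺](7.6×10⁻³)^2
[Fe²⁺] = 9.5×10⁻¹⁷ / (7.6×10⁻³)^2 = 1.6×10⁻¹²
[Fe²⁺] = 1.6×10⁻¹² mol L⁻¹

1.6×10⁻¹² M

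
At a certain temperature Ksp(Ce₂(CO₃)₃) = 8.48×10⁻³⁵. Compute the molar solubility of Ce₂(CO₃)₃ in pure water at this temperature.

Ce₂(CO₃)₃(s) ⇌ 2 Ce³⁺(aq) + 3 CO₃²⁻(aq)
Let s be the molar solubility. Then [Ce³⁺] = 2s and [CO₃²⁻] = 3s.
Ksp = [Ce³⁺]^2[CO₃²⁻]^3 = (2s)^2 · (3s)^3 = 108s^5
108s^5 = 8.48×10⁻³⁵  ⇒  s^5 = 7.85×10⁻³⁷
s = 6.01×10⁻⁸ M

6.01×10⁻⁸ M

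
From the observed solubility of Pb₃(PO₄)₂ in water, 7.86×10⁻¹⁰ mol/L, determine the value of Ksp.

Ksp = 3.24×10⁻⁴⁴

Pb₃(PO₄)₂(s) ⇌ 3 Pb²⁺(aq) + 2 PO₄³⁻(aq)
If s mol/L of Pb₃(PO₄)₂ dissolves, [Pb²⁺] = 3s and [PO₄³⁻] = 2s.
Ksp = [Pb²⁺]^3[PO₄³⁻]^2 = (3s)^3 · (2s)^2 = 108s^5
Ksp = 108 × (7.86×10⁻¹⁰)^5 = 3.24×10⁻⁴⁴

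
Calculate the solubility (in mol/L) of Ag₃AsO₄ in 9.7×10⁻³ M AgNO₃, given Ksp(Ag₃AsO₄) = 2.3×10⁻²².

Ag₃AsO₄(s) ⇌ 3 Ag⁺(aq) + AsO₄³⁻(aq)
With Ag⁺ already at 9.7×10⁻³ M and s small, take [Ag⁺] ≈ 9.7×10⁻³ M and [AsO₄³⁻] = s.
Ksp = [Ag⁺]^3[AsO₄³⁻] = (9.7×10⁻³)^3s
s = 2.3×10⁻²² / (9.7×10⁻³)^3 = 2.5×10⁻¹⁶
s = 2.5×10⁻¹⁶ M

2.5×10⁻¹⁶ M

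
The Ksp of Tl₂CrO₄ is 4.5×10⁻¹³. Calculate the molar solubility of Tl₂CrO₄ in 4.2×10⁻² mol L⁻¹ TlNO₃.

2.6×10⁻¹⁰ M

Tl₂CrO₄(s) ⇌ 2 Tl⁺(aq) + CrO₄²⁻(aq)
With Tl⁺ already at 4.2×10⁻² mol L⁻¹ and s small, take [Tl⁺] ≈ 4.2×10⁻² mol L⁻¹ and [CrO₄²⁻] = s.
Ksp = [Tl⁺]^2[CrO₄²⁻] = (4.2×10⁻²)^2s
s = 4.5×10⁻¹³ / (4.2×10⁻²)^2 = 2.6×10⁻¹⁰
s = 2.6×10⁻¹⁰ mol L⁻¹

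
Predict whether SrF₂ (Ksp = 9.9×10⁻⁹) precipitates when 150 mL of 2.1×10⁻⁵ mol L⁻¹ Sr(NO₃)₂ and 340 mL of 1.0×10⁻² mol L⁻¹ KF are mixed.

After mixing, V = 150 mL + 340 mL = 490 mL.
[Sr²⁺] = (2.1×10⁻⁵)(150)/490 = 6.4×10⁻⁶ mol L⁻¹
[F⁻] = (1.0×10⁻²)(340)/490 = 6.9×10⁻³ mol L⁻¹
Q = [Sr²⁺][F⁻]^2 = 3.1×10⁻¹⁰
Q < Ksp (3.1×10⁻¹⁰ vs 9.9×10⁻⁹); the solution remains unsaturated and no precipitate forms.

No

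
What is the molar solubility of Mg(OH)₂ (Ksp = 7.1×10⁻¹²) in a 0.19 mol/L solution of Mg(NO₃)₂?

3.1×10⁻⁶ M

Mg(OH)₂(s) ⇌ Mg²⁺(aq) + 2 OH⁻(aq)
Mg²⁺ is already present at 0.19 mol/L. If s mol/L of Mg(OH)₂ dissolves, [OH⁻] = 2s while [Mg²⁺] ≈ 0.19 mol/L.
Ksp = [Mg²⁺][OH⁻]^2 = (0.19)(2s)^2
(2s)^2 = 7.1×10⁻¹² / (0.19) = 3.7×10⁻¹¹
s = 3.1×10⁻⁶ mol/L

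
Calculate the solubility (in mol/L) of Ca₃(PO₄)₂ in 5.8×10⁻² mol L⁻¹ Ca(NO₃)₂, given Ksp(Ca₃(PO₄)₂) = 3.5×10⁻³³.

2.1×10⁻¹⁵ M

Ca₃(PO₄)₂(s) ⇌ 3 Ca²⁺(aq) + 2 PO₄³⁻(aq)
The solution already contains Ca²⁺ at 5.8×10⁻² mol L⁻¹. Let s be the molar solubility of Ca₃(PO₄)₂.
[Ca²⁺] ≈ 5.8×10⁻² mol L⁻¹ (common ion dominates); [PO₄³⁻] = 2s.
Ksp = [Ca²⁺]^3[PO₄³⁻]^2 = (5.8×10⁻²)^3(2s)^2
(2s)^2 = 3.5×10⁻³³ / (5.8×10⁻²)^3 = 1.8×10⁻²⁹
s = 2.1×10⁻¹⁵ mol L⁻¹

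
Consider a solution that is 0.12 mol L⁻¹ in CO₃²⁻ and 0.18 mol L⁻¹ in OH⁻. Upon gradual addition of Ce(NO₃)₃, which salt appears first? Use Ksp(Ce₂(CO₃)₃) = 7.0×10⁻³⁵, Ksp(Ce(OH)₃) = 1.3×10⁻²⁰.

The threshold for precipitation is Q = Ksp.
For Ce₂(CO₃)₃: [Ce³⁺] = (Ksp/[CO₃²⁻]^3)^(1/2) = 2.0×10⁻¹⁶ mol L⁻¹
For Ce(OH)₃: [Ce³⁺] = (Ksp/[OH⁻]^3) = 2.2×10⁻¹⁸ mol L⁻¹
Ce(OH)₃ requires the lower [Ce³⁺], so it precipitates first.

Ce(OH)₃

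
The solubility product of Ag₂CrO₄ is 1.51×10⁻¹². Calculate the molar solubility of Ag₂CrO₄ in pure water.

Ag₂CrO₄(s) ⇌ 2 Ag⁺(aq) + CrO₄²⁻(aq)
With molar solubility s: [Ag⁺] = 2s, [CrO₄²⁻] = s.
Ksp = [Ag⁺]^2[CrO₄²⁻] = (2s)^2 · s = 4s^3
4s^3 = 1.51×10⁻¹²  ⇒  s^3 = 3.78×10⁻¹³
s = 7.23×10⁻⁵ mol L⁻¹

7.23×10⁻⁵ M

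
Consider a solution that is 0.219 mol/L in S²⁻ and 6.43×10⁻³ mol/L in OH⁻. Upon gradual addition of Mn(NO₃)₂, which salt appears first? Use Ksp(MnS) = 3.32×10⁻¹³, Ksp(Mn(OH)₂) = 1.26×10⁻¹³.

MnS

The threshold for precipitation is Q = Ksp.
For MnS: [Mn²⁺] = (Ksp/[S²⁻]) = 1.52×10⁻¹² mol/L
For Mn(OH)₂: [Mn²⁺] = (Ksp/[OH⁻]^2) = 3.05×10⁻⁹ mol/L
Since MnS needs less Mn²⁺ to reach saturation, it precipitates first.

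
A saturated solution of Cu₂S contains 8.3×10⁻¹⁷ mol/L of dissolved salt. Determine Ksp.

Ksp = 2.3×10⁻⁴⁸

Cu₂S(s) ⇌ 2 Cu⁺(aq) + S²⁻(aq)
If s mol/L of Cu₂S dissolves, [Cu⁺] = 2s and [S²⁻] = s.
Ksp = [Cu⁺]^2[S²⁻] = (2s)^2 · s = 4s^3
Ksp = 4 × (8.3×10⁻¹⁷)^3 = 2.3×10⁻⁴⁸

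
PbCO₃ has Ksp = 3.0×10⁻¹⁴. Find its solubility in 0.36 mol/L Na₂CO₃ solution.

8.3×10⁻¹⁴ M

PbCO₃(s) ⇌ Pb²⁺(aq) + CO₃²⁻(aq)
CO₃²⁻ is already present at 0.36 mol/L. If s mol/L of PbCO₃ dissolves, [Pb²⁺] = s while [CO₃²⁻] ≈ 0.36 mol/L.
Ksp = [Pb²⁺][CO₃²⁻] = s(0.36)
s = 3.0×10⁻¹⁴ / (0.36) = 8.3×10⁻¹⁴
s = 8.3×10⁻¹⁴ mol/L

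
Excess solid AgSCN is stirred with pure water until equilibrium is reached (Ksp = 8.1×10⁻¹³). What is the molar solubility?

AgSCN(s) ⇌ Ag⁺(aq) + SCN⁻(aq)
Let s be the molar solubility. Then [Ag⁺] = s and [SCN⁻] = s.
Ksp = [Ag⁺][SCN⁻] = s · s = s^2
s^2 = 8.1×10⁻¹³
Taking the 2nd root, s = 9.0×10⁻⁷ mol L⁻¹.

9.0×10⁻⁷ M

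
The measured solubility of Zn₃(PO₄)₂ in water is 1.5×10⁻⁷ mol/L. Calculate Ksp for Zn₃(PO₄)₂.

Ksp = 8.2×10⁻³³

Zn₃(PO₄)₂(s) ⇌ 3 Zn²⁺(aq) + 2 PO₄³⁻(aq)
With molar solubility s: [Zn²⁺] = 3s, [PO₄³⁻] = 2s.
Ksp = [Zn²⁺]^3[PO₄³⁻]^2 = (3s)^3 · (2s)^2 = 108s^5
Ksp = 108 × (1.5×10⁻⁷)^5 = 8.2×10⁻³³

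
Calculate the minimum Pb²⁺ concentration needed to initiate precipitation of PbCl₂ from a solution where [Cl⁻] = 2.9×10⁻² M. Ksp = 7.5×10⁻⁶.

8.9×10⁻³ M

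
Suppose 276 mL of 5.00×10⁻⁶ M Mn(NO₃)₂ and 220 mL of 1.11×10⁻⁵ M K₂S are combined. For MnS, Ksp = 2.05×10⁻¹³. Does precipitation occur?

Yes

After mixing, V = 276 mL + 220 mL = 496 mL.
[Mn²⁺] = (5.00×10⁻⁶)(276)/496 = 2.78×10⁻⁶ M
[S²⁻] = (1.11×10⁻⁵)(220)/496 = 4.92×10⁻⁶ M
Q = [Mn²⁺][S²⁻] = 1.37×10⁻¹¹
Because Q > Ksp (1.37×10⁻¹¹ vs 2.05×10⁻¹³), a precipitate of MnS forms.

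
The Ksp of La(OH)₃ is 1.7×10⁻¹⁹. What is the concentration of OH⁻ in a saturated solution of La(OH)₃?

La(OH)₃(s) ⇌ La³⁺(aq) + 3 OH⁻(aq)
For each mole of La(OH)₃ that dissolves per liter, [La³⁺] = s and [OH⁻] = 3s; let s denote this solubility.
Ksp = [La³⁺][OH⁻]^3 = s · (3s)^3 = 27s^4 = 1.7×10⁻¹⁹
s = 8.9×10⁻⁶ M
[OH⁻] = 3s = 2.7×10⁻⁵ M

2.7×10⁻⁵ M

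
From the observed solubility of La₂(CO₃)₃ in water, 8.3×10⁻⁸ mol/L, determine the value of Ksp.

Ksp = 4.3×10⁻³⁴

La₂(CO₃)₃(s) ⇌ 2 La³⁺(aq) + 3 CO₃²⁻(aq)
With molar solubility s: [La³⁺] = 2s, [CO₃²⁻] = 3s.
Ksp = [La³⁺]^2[CO₃²⁻]^3 = (2s)^2 · (3s)^3 = 108s^5
Ksp = 108 × (8.3×10⁻⁸)^5 = 4.3×10⁻³⁴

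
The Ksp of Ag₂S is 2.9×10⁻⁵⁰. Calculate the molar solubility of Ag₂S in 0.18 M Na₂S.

Ag₂S(s) ⇌ 2 Ag⁺(aq) + S²⁻(aq)
The solution already contains S²⁻ at 0.18 M. Let s be the molar solubility of Ag₂S.
[S²⁻] ≈ 0.18 M (common ion dominates); [Ag⁺] = 2s.
Ksp = [Ag⁺]^2[S²⁻] = (2s)^2(0.18)
(2s)^2 = 2.9×10⁻⁵⁰ / (0.18) = 1.6×10⁻⁴⁹
s = 2.0×10⁻²⁵ M

2.0×10⁻²⁵ M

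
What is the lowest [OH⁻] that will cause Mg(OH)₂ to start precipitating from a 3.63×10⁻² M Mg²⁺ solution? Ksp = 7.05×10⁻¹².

A salt starts to precipitate once the ion product Q reaches its Ksp.
Mg(OH)₂(s) ⇌ Mg²⁺(aq) + 2 OH⁻(aq)
Ksp = [Mg²⁺][OH⁻]^2 = [OH⁻]^2(3.63×10⁻²)
[OH⁻]^2 = 7.05×10⁻¹² / (3.63×10⁻²) = 1.94×10⁻¹⁰
[OH⁻] = 1.39×10⁻⁵ M

1.39×10⁻⁵ M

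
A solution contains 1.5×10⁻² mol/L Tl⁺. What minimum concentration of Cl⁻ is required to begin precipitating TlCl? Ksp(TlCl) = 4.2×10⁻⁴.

2.8×10⁻² M

A salt starts to precipitate once the ion product Q reaches its Ksp.
TlCl(s) ⇌ Tl⁺(aq) + Cl⁻(aq)
Ksp = [Tl⁺][Cl⁻] = [Cl⁻](1.5×10⁻²)
[Cl⁻] = 4.2×10⁻⁴ / (1.5×10⁻²) = 2.8×10⁻²
[Cl⁻] = 2.8×10⁻² mol/L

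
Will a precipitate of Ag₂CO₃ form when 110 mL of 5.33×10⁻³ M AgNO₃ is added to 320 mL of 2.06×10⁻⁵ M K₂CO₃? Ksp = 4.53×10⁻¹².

Yes

Total volume after mixing = 110 + 320 = 430 mL.
[Ag⁺] = (5.33×10⁻³)(110)/430 = 1.36×10⁻³ M
[CO₃²⁻] = (2.06×10⁻⁵)(320)/430 = 1.53×10⁻⁵ M
Q = [Ag⁺]^2[CO₃²⁻] = 2.85×10⁻¹¹
Q = 2.85×10⁻¹¹ > Ksp = 4.53×10⁻¹², so the solution is supersaturated and Ag₂CO₃ precipitates.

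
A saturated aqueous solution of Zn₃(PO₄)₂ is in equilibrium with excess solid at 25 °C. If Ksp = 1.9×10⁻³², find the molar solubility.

1.8×10⁻⁷ M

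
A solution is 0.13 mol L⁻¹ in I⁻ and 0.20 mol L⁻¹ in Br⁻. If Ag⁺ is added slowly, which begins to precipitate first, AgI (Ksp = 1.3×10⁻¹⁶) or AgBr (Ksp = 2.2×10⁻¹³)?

Precipitation begins when Q = Ksp.
For AgI: [Ag⁺] = (Ksp/[I⁻]) = 1.0×10⁻¹⁵ mol L⁻¹
For AgBr: [Ag⁺] = (Ksp/[Br⁻]) = 1.1×10⁻¹² mol L⁻¹
Since AgI needs less Ag⁺ to reach saturation, it precipitates first.

AgI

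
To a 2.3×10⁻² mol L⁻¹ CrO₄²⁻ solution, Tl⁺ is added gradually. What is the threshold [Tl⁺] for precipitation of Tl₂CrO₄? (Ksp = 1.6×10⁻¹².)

The threshold for precipitation is Q = Ksp.
Tl₂CrO₄(s) ⇌ 2 Tl⁺(aq) + CrO₄²⁻(aq)
Ksp = [Tl⁺]^2[CrO₄²⁻] = [Tl⁺]^2(2.3×10⁻²)
[Tl⁺]^2 = 1.6×10⁻¹² / (2.3×10⁻²) = 7.0×10⁻¹¹
[Tl⁺] = 8.3×10⁻⁶ mol L⁻¹

8.3×10⁻⁶ M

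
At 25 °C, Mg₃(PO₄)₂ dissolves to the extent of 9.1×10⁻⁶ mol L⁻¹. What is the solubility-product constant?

Ksp = 6.7×10⁻²⁴

Mg₃(PO₄)₂(s) ⇌ 3 Mg²⁺(aq) + 2 PO₄³⁻(aq)
Let s be the molar solubility. Then [Mg²⁺] = 3s and [PO₄³⁻] = 2s.
Ksp = [Mg²⁺]^3[PO₄³⁻]^2 = (3s)^3 · (2s)^2 = 108s^5
Ksp = 108 × (9.1×10⁻⁶)^5 = 6.7×10⁻²⁴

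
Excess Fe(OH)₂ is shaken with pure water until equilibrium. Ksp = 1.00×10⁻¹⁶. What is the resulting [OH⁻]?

5.85×10⁻⁶ M

Fe(OH)₂(s) ⇌ Fe²⁺(aq) + 2 OH⁻(aq)
If s mol/L of Fe(OH)₂ dissolves, [Fe²⁺] = s and [OH⁻] = 2s.
Ksp = [Fe²⁺][OH⁻]^2 = s · (2s)^2 = 4s^3 = 1.00×10⁻¹⁶
s = 2.92×10⁻⁶ mol L⁻¹
[OH⁻] = 2s = 5.85×10⁻⁶ mol L⁻¹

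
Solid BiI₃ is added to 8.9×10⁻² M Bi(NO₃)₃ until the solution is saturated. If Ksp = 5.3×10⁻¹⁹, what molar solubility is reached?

6.0×10⁻⁷ M

BiI₃(s) ⇌ Bi³⁺(aq) + 3 I⁻(aq)
With Bi³⁺ already at 8.9×10⁻² M and s small, take [Bi³⁺] ≈ 8.9×10⁻² M and [I⁻] = 3s.
Ksp = [Bi³⁺][I⁻]^3 = (8.9×10⁻²)(3s)^3
(3s)^3 = 5.3×10⁻¹⁹ / (8.9×10⁻²) = 6.0×10⁻¹⁸
s = 6.0×10⁻⁷ M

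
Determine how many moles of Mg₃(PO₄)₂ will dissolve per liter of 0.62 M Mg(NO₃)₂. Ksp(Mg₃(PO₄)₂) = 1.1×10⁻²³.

3.4×10⁻¹² M

Mg₃(PO₄)₂(s) ⇌ 3 Mg²⁺(aq) + 2 PO₄³⁻(aq)
Let s be the solubility of Mg₃(PO₄)₂ here. The common ion gives [Mg²⁺] ≈ 0.62 M, and [PO₄³⁻] = 2s.
Ksp = [Mg²⁺]^3[PO₄³⁻]^2 = (0.62)^3(2s)^2
(2s)^2 = 1.1×10⁻²³ / (0.62)^3 = 4.6×10⁻²³
s = 3.4×10⁻¹² M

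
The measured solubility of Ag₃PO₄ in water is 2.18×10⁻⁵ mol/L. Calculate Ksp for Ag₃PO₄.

Ag₃PO₄(s) ⇌ 3 Ag⁺(aq) + PO₄³⁻(aq)
Let s be the molar solubility. Then [Ag⁺] = 3s and [PO₄³⁻] = s.
Ksp = [Ag⁺]^3[PO₄³⁻] = (3s)^3 · s = 27s^4
Ksp = 27 × (2.18×10⁻⁵)^4 = 6.10×10⁻¹⁸

Ksp = 6.10×10⁻¹⁸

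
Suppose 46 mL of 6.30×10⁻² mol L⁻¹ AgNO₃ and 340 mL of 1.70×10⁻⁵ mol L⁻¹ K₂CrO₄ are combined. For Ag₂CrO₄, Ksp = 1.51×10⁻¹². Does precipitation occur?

After mixing, V = 46 mL + 340 mL = 386 mL.
[Ag⁺] = (6.30×10⁻²)(46)/386 = 7.51×10⁻³ mol L⁻¹
[CrO₄²⁻] = (1.70×10⁻⁵)(340)/386 = 1.50×10⁻⁵ mol L⁻¹
Q = [Ag⁺]^2[CrO₄²⁻] = 8.44×10⁻¹⁰
Since Q (8.44×10⁻¹⁰) exceeds Ksp (1.51×10⁻¹²), Ag₂CrO₄ will precipitate.

Yes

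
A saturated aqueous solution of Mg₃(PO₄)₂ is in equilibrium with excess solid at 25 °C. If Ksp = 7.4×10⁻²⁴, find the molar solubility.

9.3×10⁻⁶ M

Mg₃(PO₄)₂(s) ⇌ 3 Mg²⁺(aq) + 2 PO₄³⁻(aq)
Call the molar solubility s, so that [Mg²⁺] = 3s and [PO₄³⁻] = 2s.
Ksp = [Mg²⁺]^3[PO₄³⁻]^2 = (3s)^3 · (2s)^2 = 108s^5
108s^5 = 7.4×10⁻²⁴  ⇒  s^5 = 6.9×10⁻²⁶
s = 9.3×10⁻⁶ mol/L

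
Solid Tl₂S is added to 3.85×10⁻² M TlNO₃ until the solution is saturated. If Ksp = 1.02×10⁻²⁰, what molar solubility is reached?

6.88×10⁻¹⁸ M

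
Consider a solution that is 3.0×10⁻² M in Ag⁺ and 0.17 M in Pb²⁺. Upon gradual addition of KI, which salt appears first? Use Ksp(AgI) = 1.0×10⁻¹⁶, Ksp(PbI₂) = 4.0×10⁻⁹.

AgI

The threshold for precipitation is Q = Ksp.
For AgI: [I⁻] = (Ksp/[Ag⁺]) = 3.3×10⁻¹⁵ M
For PbI₂: [I⁻] = (Ksp/[Pb²⁺])^(1/2) = 1.5×10⁻⁴ M
AgI requires the lower [I⁻], so it precipitates first.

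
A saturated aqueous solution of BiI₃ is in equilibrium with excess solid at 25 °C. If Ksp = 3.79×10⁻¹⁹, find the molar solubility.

1.09×10⁻⁵ M

BiI₃(s) ⇌ Bi³⁺(aq) + 3 I⁻(aq)
For each mole of BiI₃ that dissolves per liter, [Bi³⁺] = s and [I⁻] = 3s; let s denote this solubility.
Ksp = [Bi³⁺][I⁻]^3 = s · (3s)^3 = 27s^4
27s^4 = 3.79×10⁻¹⁹  ⇒  s^4 = 1.40×10⁻²⁰
s = (1.40×10⁻²⁰)^(1/4) = 1.09×10⁻⁵ mol/L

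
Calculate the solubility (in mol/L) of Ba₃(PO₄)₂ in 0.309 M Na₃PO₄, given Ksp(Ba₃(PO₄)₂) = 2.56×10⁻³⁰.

Ba₃(PO₄)₂(s) ⇌ 3 Ba²⁺(aq) + 2 PO₄³⁻(aq)
The solution already contains PO₄³⁻ at 0.309 M. Let s be the molar solubility of Ba₃(PO₄)₂.
[PO₄³⁻] ≈ 0.309 M (common ion dominates); [Ba²⁺] = 3s.
Ksp = [Ba²⁺]^3[PO₄³⁻]^2 = (3s)^3(0.309)^2
(3s)^3 = 2.56×10⁻³⁰ / (0.309)^2 = 2.68×10⁻²⁹
s = 9.98×10⁻¹¹ M

9.98×10⁻¹¹ M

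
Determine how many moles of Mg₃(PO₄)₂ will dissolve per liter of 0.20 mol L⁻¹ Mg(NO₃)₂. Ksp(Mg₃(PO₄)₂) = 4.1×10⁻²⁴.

1.1×10⁻¹¹ M

Mg₃(PO₄)₂(s) ⇌ 3 Mg²⁺(aq) + 2 PO₄³⁻(aq)
Let s be the solubility of Mg₃(PO₄)₂ here. The common ion gives [Mg²⁺] ≈ 0.20 mol L⁻¹, and [PO₄³⁻] = 2s.
Ksp = [Mg²⁺]^3[PO₄³⁻]^2 = (0.20)^3(2s)^2
(2s)^2 = 4.1×10⁻²⁴ / (0.20)^3 = 5.1×10⁻²²
s = 1.1×10⁻¹¹ mol L⁻¹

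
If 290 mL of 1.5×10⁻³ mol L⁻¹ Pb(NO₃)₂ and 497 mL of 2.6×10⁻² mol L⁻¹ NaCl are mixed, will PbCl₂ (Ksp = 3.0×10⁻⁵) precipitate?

No

After mixing, V = 290 mL + 497 mL = 787 mL.
[Pb²⁺] = (1.5×10⁻³)(290)/787 = 5.5×10⁻⁴ mol L⁻¹
[Cl⁻] = (2.6×10⁻²)(497)/787 = 1.6×10⁻² mol L⁻¹
Q = [Pb²⁺][Cl⁻]^2 = 1.5×10⁻⁷
Since Q (1.5×10⁻⁷) is less than Ksp (3.0×10⁻⁵), no PbCl₂ precipitates.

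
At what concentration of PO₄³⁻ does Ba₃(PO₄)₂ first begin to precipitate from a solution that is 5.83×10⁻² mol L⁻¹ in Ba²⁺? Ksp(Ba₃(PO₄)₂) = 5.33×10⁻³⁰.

1.64×10⁻¹³ M

The threshold for precipitation is Q = Ksp.
Ba₃(PO₄)₂(s) ⇌ 3 Ba²⁺(aq) + 2 PO₄³⁻(aq)
Ksp = [Ba²⁺]^3[PO₄³⁻]^2 = [PO₄³⁻]^2(5.83×10⁻²)^3
[PO₄³⁻]^2 = 5.33×10⁻³⁰ / (5.83×10⁻²)^3 = 2.69×10⁻²⁶
[PO₄³⁻] = 1.64×10⁻¹³ mol L⁻¹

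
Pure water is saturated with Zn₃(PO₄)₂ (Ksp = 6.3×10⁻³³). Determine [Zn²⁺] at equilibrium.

4.3×10⁻⁷ M

Zn₃(PO₄)₂(s) ⇌ 3 Zn²⁺(aq) + 2 PO₄³⁻(aq)
Let s be the molar solubility. Then [Zn²⁺] = 3s and [PO₄³⁻] = 2s.
Ksp = [Zn²⁺]^3[PO₄³⁻]^2 = (3s)^3 · (2s)^2 = 108s^5 = 6.3×10⁻³³
s = 1.4×10⁻⁷ M
[Zn²⁺] = 3s = 4.3×10⁻⁷ M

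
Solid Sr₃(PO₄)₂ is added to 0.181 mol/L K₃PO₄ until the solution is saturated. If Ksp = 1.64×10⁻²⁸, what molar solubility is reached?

5.70×10⁻¹⁰ M

Sr₃(PO₄)₂(s) ⇌ 3 Sr²⁺(aq) + 2 PO₄³⁻(aq)
With PO₄³⁻ already at 0.181 mol/L and s small, take [PO₄³⁻] ≈ 0.181 mol/L and [Sr²⁺] = 3s.
Ksp = [Sr²⁺]^3[PO₄³⁻]^2 = (3s)^3(0.181)^2
(3s)^3 = 1.64×10⁻²⁸ / (0.181)^2 = 5.01×10⁻²⁷
s = 5.70×10⁻¹⁰ mol/L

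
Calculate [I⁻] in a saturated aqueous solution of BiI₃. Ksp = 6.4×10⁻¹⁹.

3.7×10⁻⁵ M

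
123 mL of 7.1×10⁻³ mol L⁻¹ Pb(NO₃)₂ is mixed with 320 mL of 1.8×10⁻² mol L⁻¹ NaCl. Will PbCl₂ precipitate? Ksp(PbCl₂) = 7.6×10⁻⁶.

After mixing, V = 123 mL + 320 mL = 443 mL.
[Pb²⁺] = (7.1×10⁻³)(123)/443 = 2.0×10⁻³ mol L⁻¹
[Cl⁻] = (1.8×10⁻²)(320)/443 = 1.3×10⁻² mol L⁻¹
Q = [Pb²⁺][Cl⁻]^2 = 3.3×10⁻⁷
Q < Ksp (3.3×10⁻⁷ vs 7.6×10⁻⁶); the solution remains unsaturated and no precipitate forms.

No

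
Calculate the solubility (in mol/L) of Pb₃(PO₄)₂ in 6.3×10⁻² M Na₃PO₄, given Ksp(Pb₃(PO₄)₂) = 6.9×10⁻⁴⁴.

Pb₃(PO₄)₂(s) ⇌ 3 Pb²⁺(aq) + 2 PO₄³⁻(aq)
With PO₄³⁻ already at 6.3×10⁻² M and s small, take [PO₄³⁻] ≈ 6.3×10⁻² M and [Pb²⁺] = 3s.
Ksp = [Pb²⁺]^3[PO₄³⁻]^2 = (3s)^3(6.3×10⁻²)^2
(3s)^3 = 6.9×10⁻⁴⁴ / (6.3×10⁻²)^2 = 1.7×10⁻⁴¹
s = 8.6×10⁻¹⁵ M

8.6×10⁻¹⁵ M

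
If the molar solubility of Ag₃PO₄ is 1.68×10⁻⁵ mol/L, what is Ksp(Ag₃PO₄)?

Ag₃PO₄(s) ⇌ 3 Ag⁺(aq) + PO₄³⁻(aq)
Let s be the molar solubility. Then [Ag⁺] = 3s and [PO₄³⁻] = s.
Ksp = [Ag⁺]^3[PO₄³⁻] = (3s)^3 · s = 27s^4
Ksp = 27 × (1.68×10⁻⁵)^4 = 2.15×10⁻¹⁸

Ksp = 2.15×10⁻¹⁸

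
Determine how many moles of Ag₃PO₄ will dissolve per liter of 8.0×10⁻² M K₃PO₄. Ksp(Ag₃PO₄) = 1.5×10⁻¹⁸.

Ag₃PO₄(s) ⇌ 3 Ag⁺(aq) + PO₄³⁻(aq)
Let s be the solubility of Ag₃PO₄ here. The common ion gives [PO₄³⁻] ≈ 8.0×10⁻² M, and [Ag⁺] = 3s.
Ksp = [Ag⁺]^3[PO₄³⁻] = (3s)^3(8.0×10⁻²)
(3s)^3 = 1.5×10⁻¹⁸ / (8.0×10⁻²) = 1.9×10⁻¹⁷
s = 8.9×10⁻⁷ M

8.9×10⁻⁷ M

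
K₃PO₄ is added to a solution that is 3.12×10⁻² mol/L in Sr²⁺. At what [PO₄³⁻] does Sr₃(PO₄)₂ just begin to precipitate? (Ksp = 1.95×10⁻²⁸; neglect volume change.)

2.53×10⁻¹² M

Precipitation of each salt begins when its ion product equals Ksp.
Sr₃(PO₄)₂(s) ⇌ 3 Sr²⁺(aq) + 2 PO₄³⁻(aq)
Ksp = [Sr²⁺]^3[PO₄³⁻]^2 = [PO₄³⁻]^2(3.12×10⁻²)^3
[PO₄³⁻]^2 = 1.95×10⁻²⁸ / (3.12×10⁻²)^3 = 6.42×10⁻²⁴
[PO₄³⁻] = 2.53×10⁻¹² mol/L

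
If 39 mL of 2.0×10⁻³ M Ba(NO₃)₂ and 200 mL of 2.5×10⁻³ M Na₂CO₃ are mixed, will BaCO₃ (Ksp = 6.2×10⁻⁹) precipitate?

Yes

The combined volume is 239 mL.
[Ba²⁺] = (2.0×10⁻³)(39)/239 = 3.3×10⁻⁴ M
[CO₃²⁻] = (2.5×10⁻³)(200)/239 = 2.1×10⁻³ M
Q = [Ba²⁺][CO₃²⁻] = 6.8×10⁻⁷
Since Q (6.8×10⁻⁷) exceeds Ksp (6.2×10⁻⁹), BaCO₃ will precipitate.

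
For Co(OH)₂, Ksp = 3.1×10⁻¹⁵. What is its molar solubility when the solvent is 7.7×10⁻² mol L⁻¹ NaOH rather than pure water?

5.2×10⁻¹³ M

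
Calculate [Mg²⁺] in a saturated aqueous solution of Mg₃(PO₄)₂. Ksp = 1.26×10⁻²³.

3.09×10⁻⁵ M

Mg₃(PO₄)₂(s) ⇌ 3 Mg²⁺(aq) + 2 PO₄³⁻(aq)
Call the molar solubility s, so that [Mg²⁺] = 3s and [PO₄³⁻] = 2s.
Ksp = [Mg²⁺]^3[PO₄³⁻]^2 = (3s)^3 · (2s)^2 = 108s^5 = 1.26×10⁻²³
s = 1.03×10⁻⁵ M
[Mg²⁺] = 3s = 3.09×10⁻⁵ M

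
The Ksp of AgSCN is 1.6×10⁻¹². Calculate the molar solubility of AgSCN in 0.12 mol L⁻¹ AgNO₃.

AgSCN(s) ⇌ Ag⁺(aq) + SCN⁻(aq)
The solution already contains Ag⁺ at 0.12 mol L⁻¹. Let s be the molar solubility of AgSCN.
[Ag⁺] ≈ 0.12 mol L⁻¹ (common ion dominates); [SCN⁻] = s.
Ksp = [Ag⁺][SCN⁻] = (0.12)s
s = 1.6×10⁻¹² / (0.12) = 1.3×10⁻¹¹
s = 1.3×10⁻¹¹ mol L⁻¹

1.3×10⁻¹¹ M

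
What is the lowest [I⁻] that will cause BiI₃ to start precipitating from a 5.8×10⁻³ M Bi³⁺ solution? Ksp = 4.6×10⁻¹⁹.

4.3×10⁻⁶ M

Precipitation begins when Q = Ksp.
BiI₃(s) ⇌ Bi³⁺(aq) + 3 I⁻(aq)
Ksp = [Bi³⁺][I⁻]^3 = [I⁻]^3(5.8×10⁻³)
[I⁻]^3 = 4.6×10⁻¹⁹ / (5.8×10⁻³) = 7.9×10⁻¹⁷
[I⁻] = 4.3×10⁻⁶ M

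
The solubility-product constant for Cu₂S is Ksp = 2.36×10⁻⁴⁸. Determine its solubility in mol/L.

8.39×10⁻¹⁷ M

Cu₂S(s) ⇌ 2 Cu⁺(aq) + S²⁻(aq)
With molar solubility s: [Cu⁺] = 2s, [S²⁻] = s.
Ksp = [Cu⁺]^2[S²⁻] = (2s)^2 · s = 4s^3
4s^3 = 2.36×10⁻⁴⁸  ⇒  s^3 = 5.90×10⁻⁴⁹
s = (5.90×10⁻⁴⁹)^(1/3) = 8.39×10⁻¹⁷ M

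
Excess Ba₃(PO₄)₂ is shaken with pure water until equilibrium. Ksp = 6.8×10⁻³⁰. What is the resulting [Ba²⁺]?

Ba₃(PO₄)₂(s) ⇌ 3 Ba²⁺(aq) + 2 PO₄³⁻(aq)
If s mol/L of Ba₃(PO₄)₂ dissolves, [Ba²⁺] = 3s and [PO₄³⁻] = 2s.
Ksp = [Ba²⁺]^3[PO₄³⁻]^2 = (3s)^3 · (2s)^2 = 108s^5 = 6.8×10⁻³⁰
s = 5.8×10⁻⁷ mol L⁻¹
[Ba²⁺] = 3s = 1.7×10⁻⁶ mol L⁻¹

1.7×10⁻⁶ M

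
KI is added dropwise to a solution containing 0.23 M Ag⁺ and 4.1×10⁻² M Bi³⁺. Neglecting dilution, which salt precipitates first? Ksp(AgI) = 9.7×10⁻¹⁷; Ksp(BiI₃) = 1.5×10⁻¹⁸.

AgI

Precipitation begins when Q = Ksp.
For AgI: [I⁻] = (Ksp/[Ag⁺]) = 4.2×10⁻¹⁶ M
For BiI₃: [I⁻] = (Ksp/[Bi³⁺])^(1/3) = 3.3×10⁻⁶ M
AgI requires the lower [I⁻], so it precipitates first.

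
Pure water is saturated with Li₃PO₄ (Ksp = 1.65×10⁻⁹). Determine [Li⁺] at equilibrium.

Li₃PO₄(s) ⇌ 3 Li⁺(aq) + PO₄³⁻(aq)
Call the molar solubility s, so that [Li⁺] = 3s and [PO₄³⁻] = s.
Ksp = [Li⁺]^3[PO₄³⁻] = (3s)^3 · s = 27s^4 = 1.65×10⁻⁹
s = 2.80×10⁻³ mol L⁻¹
[Li⁺] = 3s = 8.39×10⁻³ mol L⁻¹

8.39×10⁻³ M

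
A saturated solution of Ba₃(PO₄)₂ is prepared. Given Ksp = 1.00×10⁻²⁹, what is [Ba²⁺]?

1.86×10⁻⁶ M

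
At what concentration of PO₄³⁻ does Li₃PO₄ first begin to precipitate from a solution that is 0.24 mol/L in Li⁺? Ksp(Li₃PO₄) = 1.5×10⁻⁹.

Each salt precipitates once Q = Ksp for that salt.
Li₃PO₄(s) ⇌ 3 Li⁺(aq) + PO₄³⁻(aq)
Ksp = [Li⁺]^3[PO₄³⁻] = [PO₄³⁻](0.24)^3
[PO₄³⁻] = 1.5×10⁻⁹ / (0.24)^3 = 1.1×10⁻⁷
[PO₄³⁻] = 1.1×10⁻⁷ mol/L

1.1×10⁻⁷ M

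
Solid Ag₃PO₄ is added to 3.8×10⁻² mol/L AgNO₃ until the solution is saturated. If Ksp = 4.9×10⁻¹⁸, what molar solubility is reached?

8.9×10⁻¹⁴ M

Ag₃PO₄(s) ⇌ 3 Ag⁺(aq) + PO₄³⁻(aq)
The solution already contains Ag⁺ at 3.8×10⁻² mol/L. Let s be the molar solubility of Ag₃PO₄.
[Ag⁺] ≈ 3.8×10⁻² mol/L (common ion dominates); [PO₄³⁻] = s.
Ksp = [Ag⁺]^3[PO₄³⁻] = (3.8×10⁻²)^3s
s = 4.9×10⁻¹⁸ / (3.8×10⁻²)^3 = 8.9×10⁻¹⁴
s = 8.9×10⁻¹⁴ mol/L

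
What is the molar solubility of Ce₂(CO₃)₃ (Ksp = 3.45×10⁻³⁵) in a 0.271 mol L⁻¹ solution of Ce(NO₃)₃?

2.59×10⁻¹² M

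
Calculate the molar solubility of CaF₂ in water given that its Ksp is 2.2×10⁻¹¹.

1.8×10⁻⁴ M

CaF₂(s) ⇌ Ca²⁺(aq) + 2 F⁻(aq)
Let s be the molar solubility. Then [Ca²⁺] = s and [F⁻] = 2s.
Ksp = [Ca²⁺][F⁻]^2 = s · (2s)^2 = 4s^3
4s^3 = 2.2×10⁻¹¹  ⇒  s^3 = 5.5×10⁻¹²
Taking the 3rd root, s = 1.8×10⁻⁴ mol/L.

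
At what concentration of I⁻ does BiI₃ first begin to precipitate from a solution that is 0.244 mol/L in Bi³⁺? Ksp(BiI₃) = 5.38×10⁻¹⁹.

Precipitation of each salt begins when its ion product equals Ksp.
BiI₃(s) ⇌ Bi³⁺(aq) + 3 I⁻(aq)
Ksp = [Bi³⁺][I⁻]^3 = [I⁻]^3(0.244)
[I⁻]^3 = 5.38×10⁻¹⁹ / (0.244) = 2.20×10⁻¹⁸
[I⁻] = 1.30×10⁻⁶ mol/L

1.30×10⁻⁶ M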